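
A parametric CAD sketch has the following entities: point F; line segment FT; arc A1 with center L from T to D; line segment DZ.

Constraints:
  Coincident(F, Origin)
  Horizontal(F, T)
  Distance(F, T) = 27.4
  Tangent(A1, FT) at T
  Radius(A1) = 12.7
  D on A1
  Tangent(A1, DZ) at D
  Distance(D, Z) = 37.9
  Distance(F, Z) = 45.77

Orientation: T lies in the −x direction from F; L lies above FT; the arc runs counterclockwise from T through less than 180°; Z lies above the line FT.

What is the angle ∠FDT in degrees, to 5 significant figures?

112.09°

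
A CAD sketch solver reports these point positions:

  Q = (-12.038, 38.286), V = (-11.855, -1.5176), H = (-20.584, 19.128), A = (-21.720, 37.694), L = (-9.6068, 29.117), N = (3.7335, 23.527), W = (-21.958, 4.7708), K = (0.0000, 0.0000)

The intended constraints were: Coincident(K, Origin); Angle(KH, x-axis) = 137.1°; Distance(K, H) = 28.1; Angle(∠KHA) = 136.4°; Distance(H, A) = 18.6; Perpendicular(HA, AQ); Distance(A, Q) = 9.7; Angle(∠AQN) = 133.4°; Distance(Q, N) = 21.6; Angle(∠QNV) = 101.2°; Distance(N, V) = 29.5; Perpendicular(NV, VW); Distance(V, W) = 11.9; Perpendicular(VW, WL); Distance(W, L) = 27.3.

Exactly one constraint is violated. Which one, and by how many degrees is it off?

Perpendicular(VW, WL) — off by 5.00°.

K = (0.00, 0.00) ✓; KH at 137.1° ✓; |KH| = 28.10 ✓; ∠KHA = 136.4° ✓; |HA| = 18.60 ✓; ∠(HA, AQ) = 90.00° ✓; |AQ| = 9.700 ✓; ∠AQN = 133.4° ✓; |QN| = 21.60 ✓; ∠QNV = 101.2° ✓; |NV| = 29.50 ✓; ∠(NV, VW) = 90.00° ✓; |VW| = 11.90 ✓; ∠(VW, WL) = 85.00° ✗; |WL| = 27.30 ✓.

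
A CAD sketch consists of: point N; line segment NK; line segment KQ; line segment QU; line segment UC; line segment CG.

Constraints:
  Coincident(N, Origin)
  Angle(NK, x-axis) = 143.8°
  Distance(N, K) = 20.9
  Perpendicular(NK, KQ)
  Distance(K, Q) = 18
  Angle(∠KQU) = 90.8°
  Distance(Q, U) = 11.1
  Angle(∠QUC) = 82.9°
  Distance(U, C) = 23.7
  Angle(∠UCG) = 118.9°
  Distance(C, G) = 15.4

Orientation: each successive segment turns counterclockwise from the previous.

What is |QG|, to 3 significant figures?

29.9

N is at the origin; NK runs at 143.8° with length 20.9, so K = (-16.9, 12.3). NK is perpendicular to KQ, so KQ runs at -126°; with |KQ| = 18.0, Q = (-27.5, -2.18). ∠KQU = 90.8° gives QU at -37.0° from the x-axis; with |QU| = 11.1, U = (-18.6, -8.86). ∠QUC = 82.9° gives UC at 60.1° from the x-axis; with |UC| = 23.7, C = (-6.82, 11.7). ∠UCG = 118.9° gives CG at 121° from the x-axis; with |CG| = 15.4, G = (-14.8, 24.9). Then |QG| = |G − Q| = 29.9.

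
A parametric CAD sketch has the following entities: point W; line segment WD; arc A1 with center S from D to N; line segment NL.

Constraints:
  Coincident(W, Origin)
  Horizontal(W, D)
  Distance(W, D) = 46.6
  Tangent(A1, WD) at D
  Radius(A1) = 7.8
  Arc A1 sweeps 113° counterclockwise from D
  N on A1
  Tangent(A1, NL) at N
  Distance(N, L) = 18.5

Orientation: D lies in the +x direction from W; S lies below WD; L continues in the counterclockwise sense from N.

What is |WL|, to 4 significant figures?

54.34

W is at the origin; W and D share the same y with |WD| = 46.6 and D on the +x side, so D = (46.60, 0.000). The tangent condition forces SD to be normal to WD, so S = D + (0, -7.8) = (46.60, -7.800). On A1, D sits at bearing 90° from S; a 113° counterclockwise sweep puts N at bearing 203°, so N = S + 7.8·(cos 203°, sin 203°) = (39.42, -10.85). Since A1 is tangent to NL there, SN ⟂ NL, so NL runs along (−sin 203°, cos 203°); with |NL| = 18.5, L = (46.65, -27.88). Then |WL| = |L − W| = 54.34.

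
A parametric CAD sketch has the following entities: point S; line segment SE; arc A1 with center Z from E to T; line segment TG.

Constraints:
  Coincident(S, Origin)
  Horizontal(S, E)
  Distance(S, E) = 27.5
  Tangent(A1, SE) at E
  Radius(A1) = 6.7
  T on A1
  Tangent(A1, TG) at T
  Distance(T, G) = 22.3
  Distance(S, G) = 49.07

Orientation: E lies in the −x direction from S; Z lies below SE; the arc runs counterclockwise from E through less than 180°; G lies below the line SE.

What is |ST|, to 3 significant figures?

33.9

S is at the origin; SE is horizontal with |SE| = 27.5 and E on the −x side, so E = (-27.5, 0.00). The tangent condition forces ZE to be normal to SE, so Z = E + (0, -6.7) = (-27.5, -6.70). Since ZT ⟂ TG (tangency), |ZG| = √(6.7² + 22.3²) = 23.3 regardless of where T sits on A1. So G lies on both circle(S, 49.07) and circle(Z, 23.3); the below-SE intersection is G = (-42.5, -24.5). T is the foot of the tangent from G: T = (-33.6, -4.03).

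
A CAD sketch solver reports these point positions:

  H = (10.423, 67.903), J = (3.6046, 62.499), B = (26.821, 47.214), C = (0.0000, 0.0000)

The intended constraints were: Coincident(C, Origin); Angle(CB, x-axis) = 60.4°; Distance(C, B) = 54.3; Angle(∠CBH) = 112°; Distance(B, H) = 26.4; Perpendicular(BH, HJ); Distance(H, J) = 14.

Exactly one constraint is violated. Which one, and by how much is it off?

Distance(H, J) = 14 — off by 5.30.

C = (0.00, 0.00) ✓; CB at 60.40° ✓; |CB| = 54.30 ✓; ∠CBH = 112.0° ✓; |BH| = 26.40 ✓; ∠(BH, HJ) = 90.00° ✓; |HJ| = 8.700 ✗.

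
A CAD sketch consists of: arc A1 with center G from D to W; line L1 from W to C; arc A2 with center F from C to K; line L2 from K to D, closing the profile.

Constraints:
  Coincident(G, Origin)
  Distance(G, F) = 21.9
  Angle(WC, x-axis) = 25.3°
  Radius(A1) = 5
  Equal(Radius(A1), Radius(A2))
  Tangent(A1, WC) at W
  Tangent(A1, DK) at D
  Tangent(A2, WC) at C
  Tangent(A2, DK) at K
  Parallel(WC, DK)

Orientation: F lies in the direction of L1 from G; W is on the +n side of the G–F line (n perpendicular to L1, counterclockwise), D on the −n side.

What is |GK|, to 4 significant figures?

22.46

The slot axis is L1's direction at 25.3°, so u = (cos 25.3°, sin 25.3°) = (0.9041, 0.4274) and n = (−sin 25.3°, cos 25.3°) = (-0.4274, 0.9041). G is at the origin and F lies 21.9 along u from G, so F = 21.9·u = (19.80, 9.359). Tangency of A1 to both parallel lines with radius 5.0 puts W and D at G ± 5.0·n: W = (-2.137, 4.520), D = (2.137, -4.520). Equal radii place C and K the same way about F: C = F + 5.0·n = (17.66, 13.88), K = F − 5.0·n = (21.94, 4.839). Then |GK| = |K − G| = 22.46.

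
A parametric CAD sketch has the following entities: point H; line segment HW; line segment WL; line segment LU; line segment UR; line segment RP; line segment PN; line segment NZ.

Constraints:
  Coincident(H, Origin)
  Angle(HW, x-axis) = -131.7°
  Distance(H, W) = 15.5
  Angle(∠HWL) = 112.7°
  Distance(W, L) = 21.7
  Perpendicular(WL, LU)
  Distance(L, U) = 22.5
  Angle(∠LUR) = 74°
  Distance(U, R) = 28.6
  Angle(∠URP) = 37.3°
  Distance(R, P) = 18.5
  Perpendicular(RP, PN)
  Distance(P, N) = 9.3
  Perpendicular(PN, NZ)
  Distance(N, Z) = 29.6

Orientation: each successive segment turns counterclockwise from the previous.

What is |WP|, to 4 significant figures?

13.90

∠LUR = 74.0° gives UR at 131.6° from the x-axis; with |UR| = 28.6, R = (0.3681, -0.03370). ∠URP = 37.3° gives RP at -85.70° from the x-axis; with |RP| = 18.5, P = (1.755, -18.48). Then |WP| = |P − W| = 13.90.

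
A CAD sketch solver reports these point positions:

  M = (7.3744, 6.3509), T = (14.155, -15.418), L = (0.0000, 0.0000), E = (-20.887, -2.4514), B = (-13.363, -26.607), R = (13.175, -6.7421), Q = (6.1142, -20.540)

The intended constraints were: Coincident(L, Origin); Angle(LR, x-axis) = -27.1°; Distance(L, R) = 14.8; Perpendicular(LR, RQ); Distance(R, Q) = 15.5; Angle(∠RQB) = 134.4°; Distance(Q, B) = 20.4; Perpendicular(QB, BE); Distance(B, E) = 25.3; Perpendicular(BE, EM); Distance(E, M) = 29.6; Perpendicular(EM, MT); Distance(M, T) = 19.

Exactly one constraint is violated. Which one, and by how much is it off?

Distance(M, T) = 19 — off by 3.80.

L = (0.00, 0.00) ✓; LR at -27.10° ✓; |LR| = 14.80 ✓; ∠(LR, RQ) = 90.00° ✓; |RQ| = 15.50 ✓; ∠RQB = 134.4° ✓; |QB| = 20.40 ✓; ∠(QB, BE) = 90.00° ✓; |BE| = 25.30 ✓; ∠(BE, EM) = 90.00° ✓; |EM| = 29.60 ✓; ∠(EM, MT) = 90.00° ✓; |MT| = 22.80 ✗.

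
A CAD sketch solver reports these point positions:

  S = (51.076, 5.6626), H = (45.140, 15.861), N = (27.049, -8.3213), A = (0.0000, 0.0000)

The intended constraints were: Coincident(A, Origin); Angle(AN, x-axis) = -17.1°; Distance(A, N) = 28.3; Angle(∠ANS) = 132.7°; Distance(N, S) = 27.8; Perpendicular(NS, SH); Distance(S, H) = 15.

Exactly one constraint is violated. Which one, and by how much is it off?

Distance(S, H) = 15 — off by 3.20.

A = (0.00, 0.00) ✓; AN at -17.10° ✓; |AN| = 28.30 ✓; ∠ANS = 132.7° ✓; |NS| = 27.80 ✓; ∠(NS, SH) = 90.00° ✓; |SH| = 11.80 ✗.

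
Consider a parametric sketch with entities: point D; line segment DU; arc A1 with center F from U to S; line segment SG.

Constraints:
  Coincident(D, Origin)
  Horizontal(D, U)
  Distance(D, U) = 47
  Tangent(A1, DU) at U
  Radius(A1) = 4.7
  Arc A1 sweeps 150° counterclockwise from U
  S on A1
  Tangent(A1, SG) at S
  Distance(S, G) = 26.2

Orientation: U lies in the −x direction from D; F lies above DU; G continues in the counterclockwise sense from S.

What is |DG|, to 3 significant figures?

70.8

D is at the origin; D and U share the same y with |DU| = 47.0 and U on the −x side, so U = (-47.0, 0.00). A1 meets DU tangentially, so FU is at right angles to DU, so F = U + (0, 4.7) = (-47.0, 4.70). On A1, U sits at bearing -90° from F; a 150° counterclockwise sweep puts S at bearing 60°, so S = F + 4.7·(cos 60°, sin 60°) = (-44.6, 8.77). Tangency of A1 to SG means the radius FS is perpendicular to SG, so SG runs along (−sin 60°, cos 60°); with |SG| = 26.2, G = (-67.3, 21.9). Then |DG| = |G − D| = 70.8.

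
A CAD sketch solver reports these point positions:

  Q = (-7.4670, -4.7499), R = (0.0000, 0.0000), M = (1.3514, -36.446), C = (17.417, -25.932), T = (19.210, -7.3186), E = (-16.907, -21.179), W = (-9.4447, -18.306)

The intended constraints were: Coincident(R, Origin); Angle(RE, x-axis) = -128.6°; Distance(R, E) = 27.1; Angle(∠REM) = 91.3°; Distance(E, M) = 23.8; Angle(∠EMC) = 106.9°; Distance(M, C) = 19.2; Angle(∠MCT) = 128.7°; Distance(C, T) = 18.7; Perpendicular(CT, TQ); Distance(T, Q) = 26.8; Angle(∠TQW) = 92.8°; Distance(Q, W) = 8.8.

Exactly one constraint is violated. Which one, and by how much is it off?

Distance(Q, W) = 8.8 — off by 4.90.

R = (0.00, 0.00) ✓; RE at -128.6° ✓; |RE| = 27.10 ✓; ∠REM = 91.30° ✓; |EM| = 23.80 ✓; ∠EMC = 106.9° ✓; |MC| = 19.20 ✓; ∠MCT = 128.7° ✓; |CT| = 18.70 ✓; ∠(CT, TQ) = 90.00° ✓; |TQ| = 26.80 ✓; ∠TQW = 92.80° ✓; |QW| = 13.70 ✗.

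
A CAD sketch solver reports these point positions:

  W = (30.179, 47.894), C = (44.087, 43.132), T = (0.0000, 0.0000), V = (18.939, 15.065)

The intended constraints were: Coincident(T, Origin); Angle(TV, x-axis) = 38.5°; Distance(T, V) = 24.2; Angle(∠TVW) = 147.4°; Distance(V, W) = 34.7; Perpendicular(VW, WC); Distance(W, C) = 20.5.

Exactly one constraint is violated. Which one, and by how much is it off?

Distance(W, C) = 20.5 — off by 5.80.

T = (0.00, 0.00) ✓; TV at 38.50° ✓; |TV| = 24.20 ✓; ∠TVW = 147.4° ✓; |VW| = 34.70 ✓; ∠(VW, WC) = 90.00° ✓; |WC| = 14.70 ✗.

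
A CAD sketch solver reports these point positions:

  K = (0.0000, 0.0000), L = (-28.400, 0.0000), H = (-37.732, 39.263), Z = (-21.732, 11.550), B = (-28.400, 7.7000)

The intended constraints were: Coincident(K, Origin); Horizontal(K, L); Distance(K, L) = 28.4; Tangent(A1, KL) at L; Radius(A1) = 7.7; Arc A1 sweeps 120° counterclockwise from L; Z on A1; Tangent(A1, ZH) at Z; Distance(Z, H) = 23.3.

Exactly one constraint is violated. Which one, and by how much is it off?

Distance(Z, H) = 23.3 — off by 8.70.

K = (0.00, 0.00) ✓; K.y = 0.00, L.y = 0.00 ✓; |KL| = 28.40 ✓; ∠(BL, LK) = 90.00° ✓; |BL| = 7.700 ✓; bearing(B→Z) − bearing(B→L) = 120.0° ✓; |BZ| = 7.700 ✓; ∠(BZ, ZH) = 90.00° ✓; |ZH| = 32.00 ✗.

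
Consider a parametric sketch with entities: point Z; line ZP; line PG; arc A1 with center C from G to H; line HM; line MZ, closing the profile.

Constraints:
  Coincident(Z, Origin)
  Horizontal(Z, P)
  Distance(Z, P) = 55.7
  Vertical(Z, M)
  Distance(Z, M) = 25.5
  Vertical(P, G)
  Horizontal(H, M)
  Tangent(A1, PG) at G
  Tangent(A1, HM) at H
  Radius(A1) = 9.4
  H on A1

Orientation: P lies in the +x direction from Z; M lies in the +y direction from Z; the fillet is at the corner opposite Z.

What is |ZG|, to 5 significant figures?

57.980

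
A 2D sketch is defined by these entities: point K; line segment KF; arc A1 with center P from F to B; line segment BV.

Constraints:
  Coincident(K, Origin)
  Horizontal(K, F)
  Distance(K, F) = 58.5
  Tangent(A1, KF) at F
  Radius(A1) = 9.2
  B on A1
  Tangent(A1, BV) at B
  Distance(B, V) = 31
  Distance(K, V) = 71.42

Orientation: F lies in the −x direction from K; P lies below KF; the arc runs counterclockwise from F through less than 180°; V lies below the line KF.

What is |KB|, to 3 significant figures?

68.3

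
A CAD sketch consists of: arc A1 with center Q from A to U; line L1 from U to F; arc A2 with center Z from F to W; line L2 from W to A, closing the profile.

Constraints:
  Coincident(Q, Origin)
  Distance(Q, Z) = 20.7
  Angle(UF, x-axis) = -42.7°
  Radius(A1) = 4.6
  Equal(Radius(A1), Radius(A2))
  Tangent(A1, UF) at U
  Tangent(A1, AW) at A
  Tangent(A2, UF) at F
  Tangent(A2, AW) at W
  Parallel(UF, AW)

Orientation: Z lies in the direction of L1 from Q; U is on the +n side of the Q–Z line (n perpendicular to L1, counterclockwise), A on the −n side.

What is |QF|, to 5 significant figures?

21.205

The slot axis is L1's direction at -42.7°, so u = (cos -42.7°, sin -42.7°) = (0.73491, -0.67816) and n = (−sin -42.7°, cos -42.7°) = (0.67816, 0.73491). Q is at the origin and Z lies 20.7 along u from Q, so Z = 20.7·u = (15.213, -14.038). Tangency of A1 to both parallel lines with radius 4.6 puts U and A at Q ± 4.6·n: U = (3.1195, 3.3806), A = (-3.1195, -3.3806). Equal radii place F and W the same way about Z: F = Z + 4.6·n = (18.332, -10.657), W = Z − 4.6·n = (12.093, -17.419). Then |QF| = |F − Q| = 21.205.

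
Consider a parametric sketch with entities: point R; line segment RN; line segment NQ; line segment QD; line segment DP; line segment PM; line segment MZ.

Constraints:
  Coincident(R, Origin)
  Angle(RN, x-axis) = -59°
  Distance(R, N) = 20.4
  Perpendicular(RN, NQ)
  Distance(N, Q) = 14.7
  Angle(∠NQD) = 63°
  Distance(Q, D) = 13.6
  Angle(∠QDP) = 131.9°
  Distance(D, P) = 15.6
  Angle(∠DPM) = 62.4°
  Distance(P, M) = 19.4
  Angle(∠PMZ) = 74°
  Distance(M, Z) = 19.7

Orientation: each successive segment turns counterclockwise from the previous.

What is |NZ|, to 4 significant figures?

16.41

R is at the origin; RN runs at -59.0° with length 20.4, so N = (10.51, -17.49). RN ⟂ NQ, so NQ runs at 31.00°; with |NQ| = 14.7, Q = (23.11, -9.915). ∠NQD = 63.0° gives QD at 148.0° from the x-axis; with |QD| = 13.6, D = (11.57, -2.708). ∠QDP = 131.9° gives DP at -163.9° from the x-axis; with |DP| = 15.6, P = (-3.414, -7.034). ∠DPM = 62.4° gives PM at -46.30° from the x-axis; with |PM| = 19.4, M = (9.989, -21.06). ∠PMZ = 74.0° gives MZ at 59.70° from the x-axis; with |MZ| = 19.7, Z = (19.93, -4.051). Then |NZ| = |Z − N| = 16.41.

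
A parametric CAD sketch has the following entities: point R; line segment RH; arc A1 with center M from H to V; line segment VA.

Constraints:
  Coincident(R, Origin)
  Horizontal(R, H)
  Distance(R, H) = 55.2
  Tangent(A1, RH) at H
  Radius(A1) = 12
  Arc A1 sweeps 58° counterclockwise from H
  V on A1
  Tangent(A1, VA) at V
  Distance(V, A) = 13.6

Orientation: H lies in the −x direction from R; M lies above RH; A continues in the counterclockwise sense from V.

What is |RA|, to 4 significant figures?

41.53

On A1, H sits at bearing -90° from M; a 58° counterclockwise sweep puts V at bearing -32°, so V = M + 12.0·(cos -32°, sin -32°) = (-45.02, 5.641). Since A1 is tangent to VA there, MV ⟂ VA, so VA runs along (−sin -32°, cos -32°); with |VA| = 13.6, A = (-37.82, 17.17). Then |RA| = |A − R| = 41.53.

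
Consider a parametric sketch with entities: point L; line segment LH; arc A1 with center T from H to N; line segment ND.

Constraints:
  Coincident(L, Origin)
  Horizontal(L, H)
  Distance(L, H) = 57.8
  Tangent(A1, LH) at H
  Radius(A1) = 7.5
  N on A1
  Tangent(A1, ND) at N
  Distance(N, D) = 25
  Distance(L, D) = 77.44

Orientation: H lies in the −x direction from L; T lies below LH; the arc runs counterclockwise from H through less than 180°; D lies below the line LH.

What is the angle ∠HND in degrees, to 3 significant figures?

143°

Checks: |LH| = 57.80 ✓; |TN| = 7.500 ✓; ∠(TN, ND) = 90.00° ✓; |ND| = 25.00 ✓; |LD| = 77.44 ✓.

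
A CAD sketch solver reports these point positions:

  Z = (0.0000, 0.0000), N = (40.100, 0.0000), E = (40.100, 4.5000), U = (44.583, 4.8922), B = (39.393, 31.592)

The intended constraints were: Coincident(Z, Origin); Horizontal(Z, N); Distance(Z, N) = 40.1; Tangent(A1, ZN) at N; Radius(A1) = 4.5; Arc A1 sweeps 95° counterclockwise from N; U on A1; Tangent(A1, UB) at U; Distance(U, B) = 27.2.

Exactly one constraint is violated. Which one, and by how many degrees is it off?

Tangent(A1, UB) at U — off by 6.00°.

Z = (0.00, 0.00) ✓; Z.y = 0.00, N.y = 0.00 ✓; |ZN| = 40.10 ✓; ∠(EN, NZ) = 90.00° ✓; |EN| = 4.500 ✓; bearing(E→U) − bearing(E→N) = 95.00° ✓; |EU| = 4.500 ✓; ∠(EU, UB) = 84.00° ✗; |UB| = 27.20 ✓.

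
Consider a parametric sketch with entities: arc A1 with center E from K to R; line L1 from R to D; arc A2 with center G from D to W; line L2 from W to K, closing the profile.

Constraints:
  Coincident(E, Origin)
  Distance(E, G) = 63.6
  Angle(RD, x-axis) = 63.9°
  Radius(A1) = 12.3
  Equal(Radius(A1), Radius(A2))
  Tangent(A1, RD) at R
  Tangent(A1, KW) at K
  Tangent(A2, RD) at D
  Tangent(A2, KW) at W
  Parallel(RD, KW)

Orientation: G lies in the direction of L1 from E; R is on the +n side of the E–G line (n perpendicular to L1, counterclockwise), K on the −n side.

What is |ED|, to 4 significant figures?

64.78

The slot axis is L1's direction at 63.9°, so u = (cos 63.9°, sin 63.9°) = (0.4399, 0.8980) and n = (−sin 63.9°, cos 63.9°) = (-0.8980, 0.4399). E is at the origin and G lies 63.6 along u from E, so G = 63.6·u = (27.98, 57.11). Tangency of A1 to both parallel lines with radius 12.3 puts R and K at E ± 12.3·n: R = (-11.05, 5.411), K = (11.05, -5.411). Equal radii place D and W the same way about G: D = G + 12.3·n = (16.93, 62.53), W = G − 12.3·n = (39.03, 51.70). Then |ED| = |D − E| = 64.78.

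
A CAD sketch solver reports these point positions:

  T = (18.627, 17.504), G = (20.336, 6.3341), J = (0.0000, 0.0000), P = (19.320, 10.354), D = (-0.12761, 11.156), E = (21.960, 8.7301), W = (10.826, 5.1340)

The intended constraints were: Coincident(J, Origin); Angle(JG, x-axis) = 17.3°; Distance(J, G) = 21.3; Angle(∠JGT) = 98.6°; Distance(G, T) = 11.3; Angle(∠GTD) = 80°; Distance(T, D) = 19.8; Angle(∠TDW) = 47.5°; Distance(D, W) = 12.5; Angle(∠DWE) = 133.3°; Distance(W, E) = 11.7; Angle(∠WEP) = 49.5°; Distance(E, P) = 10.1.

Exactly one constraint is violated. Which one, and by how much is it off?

Distance(E, P) = 10.1 — off by 7.00.

J = (0.00, 0.00) ✓; JG at 17.30° ✓; |JG| = 21.30 ✓; ∠JGT = 98.60° ✓; |GT| = 11.30 ✓; ∠GTD = 80.00° ✓; |TD| = 19.80 ✓; ∠TDW = 47.50° ✓; |DW| = 12.50 ✓; ∠DWE = 133.3° ✓; |WE| = 11.70 ✓; ∠WEP = 49.50° ✓; |EP| = 3.099 ✗.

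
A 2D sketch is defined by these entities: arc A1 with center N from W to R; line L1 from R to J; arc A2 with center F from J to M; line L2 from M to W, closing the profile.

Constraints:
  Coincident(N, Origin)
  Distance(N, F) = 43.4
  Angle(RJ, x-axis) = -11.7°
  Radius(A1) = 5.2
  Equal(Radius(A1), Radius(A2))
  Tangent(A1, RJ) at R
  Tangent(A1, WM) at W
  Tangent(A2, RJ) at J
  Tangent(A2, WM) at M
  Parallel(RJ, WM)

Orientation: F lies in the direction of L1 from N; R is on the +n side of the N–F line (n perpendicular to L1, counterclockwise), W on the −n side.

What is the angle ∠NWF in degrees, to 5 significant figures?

83.168°

The slot axis is L1's direction at -11.7°, so u = (cos -11.7°, sin -11.7°) = (0.97922, -0.20279) and n = (−sin -11.7°, cos -11.7°) = (0.20279, 0.97922). N is at the origin and F lies 43.4 along u from N, so F = 43.4·u = (42.498, -8.8010). Tangency of A1 to both parallel lines with radius 5.2 puts R and W at N ± 5.2·n: R = (1.0545, 5.0920), W = (-1.0545, -5.0920). Then cos ∠NWF = WN·WF / (|WN||WF|), giving 83.168°.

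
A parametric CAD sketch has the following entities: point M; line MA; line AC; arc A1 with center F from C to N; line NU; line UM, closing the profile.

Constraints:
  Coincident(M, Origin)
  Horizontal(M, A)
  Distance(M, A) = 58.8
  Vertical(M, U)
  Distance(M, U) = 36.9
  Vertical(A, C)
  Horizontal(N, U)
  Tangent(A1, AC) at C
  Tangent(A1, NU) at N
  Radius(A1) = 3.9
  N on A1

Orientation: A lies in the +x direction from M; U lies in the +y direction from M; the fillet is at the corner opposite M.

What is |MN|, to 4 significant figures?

66.15

M is at the origin; M and A share the same y with |MA| = 58.8 and A on the +x side, so A = (58.80, 0.000). MU is vertical with |MU| = 36.9 and U on the +y side, so U = (0.000, 36.90). The virtual corner opposite M is at (58.80, 36.90). Tangency of A1 to AC means the radius FC is perpendicular to AC and tangency of A1 to NU means the radius FN is perpendicular to NU, with radius 3.9, so the center F sits 3.9 in from both sides at F = (54.90, 33.00). That places the tangent points at C = (58.80, 33.00) on AC and N = (54.90, 36.90) on NU. Then |MN| = |N − M| = 66.15.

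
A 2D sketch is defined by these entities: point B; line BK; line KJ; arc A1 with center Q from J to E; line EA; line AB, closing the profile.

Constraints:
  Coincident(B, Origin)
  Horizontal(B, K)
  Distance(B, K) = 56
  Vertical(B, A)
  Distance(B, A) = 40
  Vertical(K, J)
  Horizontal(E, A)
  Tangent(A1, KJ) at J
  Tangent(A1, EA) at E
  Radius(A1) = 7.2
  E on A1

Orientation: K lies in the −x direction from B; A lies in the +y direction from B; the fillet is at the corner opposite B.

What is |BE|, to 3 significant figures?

63.1

B is at the origin; B and K share the same y with |BK| = 56.0 and K on the −x side, so K = (-56.0, 0.00). BA is vertical with |BA| = 40.0 and A on the +y side, so A = (0.00, 40.0). The virtual corner opposite B is at (-56.0, 40.0). A1 meets KJ tangentially, so QJ is at right angles to KJ and since A1 is tangent to EA there, QE ⟂ EA, with radius 7.2, so the center Q sits 7.2 in from both sides at Q = (-48.8, 32.8). That places the tangent points at J = (-56.0, 32.8) on KJ and E = (-48.8, 40.0) on EA. Then |BE| = |E − B| = 63.1.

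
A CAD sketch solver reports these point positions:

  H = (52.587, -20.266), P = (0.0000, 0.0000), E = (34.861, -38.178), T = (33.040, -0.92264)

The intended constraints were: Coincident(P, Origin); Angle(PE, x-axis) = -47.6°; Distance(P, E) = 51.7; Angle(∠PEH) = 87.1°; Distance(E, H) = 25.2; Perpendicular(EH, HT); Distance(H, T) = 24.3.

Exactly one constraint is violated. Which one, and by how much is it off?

Distance(H, T) = 24.3 — off by 3.20.

P = (0.00, 0.00) ✓; PE at -47.60° ✓; |PE| = 51.70 ✓; ∠PEH = 87.10° ✓; |EH| = 25.20 ✓; ∠(EH, HT) = 90.00° ✓; |HT| = 27.50 ✗.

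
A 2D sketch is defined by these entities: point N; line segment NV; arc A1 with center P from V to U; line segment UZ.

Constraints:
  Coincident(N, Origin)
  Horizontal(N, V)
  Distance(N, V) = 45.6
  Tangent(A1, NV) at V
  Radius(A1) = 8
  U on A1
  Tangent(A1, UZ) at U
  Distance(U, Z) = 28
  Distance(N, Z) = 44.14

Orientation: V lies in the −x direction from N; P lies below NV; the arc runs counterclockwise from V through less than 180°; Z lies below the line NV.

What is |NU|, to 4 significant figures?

52.78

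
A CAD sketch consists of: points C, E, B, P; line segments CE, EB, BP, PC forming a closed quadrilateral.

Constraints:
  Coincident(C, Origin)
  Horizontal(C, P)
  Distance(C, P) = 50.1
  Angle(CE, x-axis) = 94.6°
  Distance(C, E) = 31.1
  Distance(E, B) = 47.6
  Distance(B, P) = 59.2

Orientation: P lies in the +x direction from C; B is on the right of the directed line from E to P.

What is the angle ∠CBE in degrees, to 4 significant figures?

17.29°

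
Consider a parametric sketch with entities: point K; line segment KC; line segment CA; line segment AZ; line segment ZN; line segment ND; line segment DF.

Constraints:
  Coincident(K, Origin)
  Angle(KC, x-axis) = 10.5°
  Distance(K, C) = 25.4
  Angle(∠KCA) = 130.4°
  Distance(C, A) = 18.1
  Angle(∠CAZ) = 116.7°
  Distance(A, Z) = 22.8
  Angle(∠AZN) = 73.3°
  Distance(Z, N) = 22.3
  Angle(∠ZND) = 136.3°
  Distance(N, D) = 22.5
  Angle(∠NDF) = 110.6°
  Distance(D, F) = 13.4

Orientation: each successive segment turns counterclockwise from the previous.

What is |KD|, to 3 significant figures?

8.64

K is at the origin; KC runs at 10.5° with length 25.4, so C = (25.0, 4.63). ∠KCA = 130.4° gives CA at 60.1° from the x-axis; with |CA| = 18.1, A = (34.0, 20.3). ∠CAZ = 116.7° gives AZ at 123° from the x-axis; with |AZ| = 22.8, Z = (21.4, 39.4). ∠AZN = 73.3° gives ZN at -130° from the x-axis; with |ZN| = 22.3, N = (7.14, 22.2). ∠ZND = 136.3° gives ND at -86.2° from the x-axis; with |ND| = 22.5, D = (8.63, -0.204). Then |KD| = |D − K| = 8.64.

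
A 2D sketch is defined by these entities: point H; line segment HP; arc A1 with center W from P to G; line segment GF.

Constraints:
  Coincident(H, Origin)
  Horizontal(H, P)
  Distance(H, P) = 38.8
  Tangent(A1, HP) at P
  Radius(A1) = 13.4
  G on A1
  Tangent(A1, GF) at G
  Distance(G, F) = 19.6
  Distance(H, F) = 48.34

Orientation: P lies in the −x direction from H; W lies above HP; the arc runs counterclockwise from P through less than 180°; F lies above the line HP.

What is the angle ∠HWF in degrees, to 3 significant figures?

92.6°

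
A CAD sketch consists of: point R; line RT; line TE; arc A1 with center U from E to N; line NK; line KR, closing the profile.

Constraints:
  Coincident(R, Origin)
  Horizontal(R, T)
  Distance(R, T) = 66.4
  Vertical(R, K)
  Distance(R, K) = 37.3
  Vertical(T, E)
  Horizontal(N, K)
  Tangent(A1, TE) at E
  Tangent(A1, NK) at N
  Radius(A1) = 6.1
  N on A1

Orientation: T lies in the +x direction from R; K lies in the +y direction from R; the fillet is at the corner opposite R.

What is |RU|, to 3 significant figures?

67.9

R is at the origin; RT is horizontal with |RT| = 66.4 and T on the +x side, so T = (66.4, 0.00). R and K share the same x with |RK| = 37.3 and K on the +y side, so K = (0.00, 37.3). The virtual corner opposite R is at (66.4, 37.3). A1 meets TE tangentially, so UE is at right angles to TE and A1 meets NK tangentially, so UN is at right angles to NK, with radius 6.1, so the center U sits 6.1 in from both sides at U = (60.3, 31.2). Then |RU| = |U − R| = 67.9.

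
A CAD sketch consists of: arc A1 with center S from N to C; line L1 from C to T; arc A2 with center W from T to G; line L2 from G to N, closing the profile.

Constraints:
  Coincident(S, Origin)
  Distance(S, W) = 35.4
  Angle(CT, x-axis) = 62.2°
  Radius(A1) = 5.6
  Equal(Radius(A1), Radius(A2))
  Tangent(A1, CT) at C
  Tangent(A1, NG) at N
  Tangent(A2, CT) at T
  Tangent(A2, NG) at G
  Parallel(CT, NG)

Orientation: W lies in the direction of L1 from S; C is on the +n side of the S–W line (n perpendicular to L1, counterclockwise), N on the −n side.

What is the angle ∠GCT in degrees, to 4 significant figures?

17.56°

The slot axis is L1's direction at 62.2°, so u = (cos 62.2°, sin 62.2°) = (0.4664, 0.8846) and n = (−sin 62.2°, cos 62.2°) = (-0.8846, 0.4664). S is at the origin and W lies 35.4 along u from S, so W = 35.4·u = (16.51, 31.31). Tangency of A1 to both parallel lines with radius 5.6 puts C and N at S ± 5.6·n: C = (-4.954, 2.612), N = (4.954, -2.612). Equal radii place T and G the same way about W: T = W + 5.6·n = (11.56, 33.93), G = W − 5.6·n = (21.46, 28.70). Then cos ∠GCT = CG·CT / (|CG||CT|), giving 17.56°.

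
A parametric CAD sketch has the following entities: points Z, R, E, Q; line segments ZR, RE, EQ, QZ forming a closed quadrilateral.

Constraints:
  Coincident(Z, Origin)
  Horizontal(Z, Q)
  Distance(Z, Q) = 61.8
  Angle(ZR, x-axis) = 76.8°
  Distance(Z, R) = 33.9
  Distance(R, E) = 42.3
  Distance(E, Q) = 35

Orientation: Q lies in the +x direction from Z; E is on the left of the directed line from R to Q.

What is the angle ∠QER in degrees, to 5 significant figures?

109.68°

Z is at the origin; ZQ is horizontal with |ZQ| = 61.8 and Q in +x, so Q = (61.8, 0). ZR runs at 76.8° with |ZR| = 33.9, so R = (7.7411, 33.004). E is determined by |RE| = 42.3 and |EQ| = 35.0 together: it lies at the intersection of circle(R, 42.3) and circle(Q, 35.0). With |RQ| = 63.338, the foot of the radical line on RQ is 36.123 from R and the perpendicular offset is √(42.3² − 36.123²) = 22.009. Taking the left-of-RQ solution: E = (50.041, 32.966).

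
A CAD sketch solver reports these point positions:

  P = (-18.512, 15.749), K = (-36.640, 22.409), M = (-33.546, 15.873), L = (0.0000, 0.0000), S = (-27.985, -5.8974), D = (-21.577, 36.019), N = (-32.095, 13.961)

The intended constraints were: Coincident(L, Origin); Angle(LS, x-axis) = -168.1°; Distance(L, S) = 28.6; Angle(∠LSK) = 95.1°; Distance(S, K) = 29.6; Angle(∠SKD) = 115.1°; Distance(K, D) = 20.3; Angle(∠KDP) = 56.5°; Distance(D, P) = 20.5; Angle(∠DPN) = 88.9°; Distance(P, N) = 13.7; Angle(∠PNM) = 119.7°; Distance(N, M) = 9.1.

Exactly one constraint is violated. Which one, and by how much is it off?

Distance(N, M) = 9.1 — off by 6.70.

L = (0.00, 0.00) ✓; LS at -168.1° ✓; |LS| = 28.60 ✓; ∠LSK = 95.10° ✓; |SK| = 29.60 ✓; ∠SKD = 115.1° ✓; |KD| = 20.30 ✓; ∠KDP = 56.50° ✓; |DP| = 20.50 ✓; ∠DPN = 88.90° ✓; |PN| = 13.70 ✓; ∠PNM = 119.7° ✓; |NM| = 2.400 ✗.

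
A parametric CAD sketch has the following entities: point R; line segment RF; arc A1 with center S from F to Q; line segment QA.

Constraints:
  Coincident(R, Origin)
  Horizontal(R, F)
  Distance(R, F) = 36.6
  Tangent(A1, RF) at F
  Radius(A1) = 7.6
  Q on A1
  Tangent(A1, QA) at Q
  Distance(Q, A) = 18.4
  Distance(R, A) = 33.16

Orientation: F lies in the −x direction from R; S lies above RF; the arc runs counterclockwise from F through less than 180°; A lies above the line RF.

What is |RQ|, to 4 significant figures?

29.82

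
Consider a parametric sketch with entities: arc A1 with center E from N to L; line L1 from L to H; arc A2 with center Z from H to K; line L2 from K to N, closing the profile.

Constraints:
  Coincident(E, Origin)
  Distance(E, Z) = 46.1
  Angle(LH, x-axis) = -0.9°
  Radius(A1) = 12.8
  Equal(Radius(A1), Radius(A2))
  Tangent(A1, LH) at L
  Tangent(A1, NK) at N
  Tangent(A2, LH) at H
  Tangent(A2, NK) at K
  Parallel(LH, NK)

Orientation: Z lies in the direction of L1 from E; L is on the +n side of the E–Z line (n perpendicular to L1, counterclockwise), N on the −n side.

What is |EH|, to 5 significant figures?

47.844

The slot axis is L1's direction at -0.9°, so u = (cos -0.9°, sin -0.9°) = (0.99988, -0.015707) and n = (−sin -0.9°, cos -0.9°) = (0.015707, 0.99988). E is at the origin and Z lies 46.1 along u from E, so Z = 46.1·u = (46.094, -0.72411). Tangency of A1 to both parallel lines with radius 12.8 puts L and N at E ± 12.8·n: L = (0.20105, 12.798), N = (-0.20105, -12.798). Equal radii place H and K the same way about Z: H = Z + 12.8·n = (46.295, 12.074), K = Z − 12.8·n = (45.893, -13.523). Then |EH| = |H − E| = 47.844.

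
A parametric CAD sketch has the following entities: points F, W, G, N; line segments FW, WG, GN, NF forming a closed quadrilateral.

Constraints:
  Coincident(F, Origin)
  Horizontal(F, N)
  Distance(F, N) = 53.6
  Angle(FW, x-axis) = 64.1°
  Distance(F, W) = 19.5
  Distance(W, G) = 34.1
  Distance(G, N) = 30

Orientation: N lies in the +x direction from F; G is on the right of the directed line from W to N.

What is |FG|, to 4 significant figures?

28.52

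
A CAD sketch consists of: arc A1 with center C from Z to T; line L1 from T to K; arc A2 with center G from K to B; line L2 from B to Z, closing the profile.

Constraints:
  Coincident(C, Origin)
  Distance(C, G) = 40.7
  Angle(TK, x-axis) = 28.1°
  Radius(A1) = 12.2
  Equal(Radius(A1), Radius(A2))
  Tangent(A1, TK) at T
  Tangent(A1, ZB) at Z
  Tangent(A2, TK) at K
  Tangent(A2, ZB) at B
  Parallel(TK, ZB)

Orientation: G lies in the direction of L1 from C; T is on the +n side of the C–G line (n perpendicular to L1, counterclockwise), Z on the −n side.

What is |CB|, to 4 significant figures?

42.49

The slot axis is L1's direction at 28.1°, so u = (cos 28.1°, sin 28.1°) = (0.8821, 0.4710) and n = (−sin 28.1°, cos 28.1°) = (-0.4710, 0.8821). C is at the origin and G lies 40.7 along u from C, so G = 40.7·u = (35.90, 19.17). Tangency of A1 to both parallel lines with radius 12.2 puts T and Z at C ± 12.2·n: T = (-5.746, 10.76), Z = (5.746, -10.76). Equal radii place K and B the same way about G: K = G + 12.2·n = (30.16, 29.93), B = G − 12.2·n = (41.65, 8.408). Then |CB| = |B − C| = 42.49.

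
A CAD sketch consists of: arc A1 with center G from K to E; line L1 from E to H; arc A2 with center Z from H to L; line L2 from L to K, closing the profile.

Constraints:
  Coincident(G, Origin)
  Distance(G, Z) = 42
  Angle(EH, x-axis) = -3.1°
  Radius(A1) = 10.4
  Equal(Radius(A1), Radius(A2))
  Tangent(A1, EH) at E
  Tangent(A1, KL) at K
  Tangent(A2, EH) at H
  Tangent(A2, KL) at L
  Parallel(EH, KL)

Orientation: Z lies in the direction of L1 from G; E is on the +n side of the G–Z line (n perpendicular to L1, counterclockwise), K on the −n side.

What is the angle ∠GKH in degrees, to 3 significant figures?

63.7°

The slot axis is L1's direction at -3.1°, so u = (cos -3.1°, sin -3.1°) = (0.999, -0.0541) and n = (−sin -3.1°, cos -3.1°) = (0.0541, 0.999). G is at the origin and Z lies 42.0 along u from G, so Z = 42.0·u = (41.9, -2.27). Tangency of A1 to both parallel lines with radius 10.4 puts E and K at G ± 10.4·n: E = (0.562, 10.4), K = (-0.562, -10.4). Equal radii place H and L the same way about Z: H = Z + 10.4·n = (42.5, 8.11), L = Z − 10.4·n = (41.4, -12.7). Then cos ∠GKH = KG·KH / (|KG||KH|), giving 63.7°.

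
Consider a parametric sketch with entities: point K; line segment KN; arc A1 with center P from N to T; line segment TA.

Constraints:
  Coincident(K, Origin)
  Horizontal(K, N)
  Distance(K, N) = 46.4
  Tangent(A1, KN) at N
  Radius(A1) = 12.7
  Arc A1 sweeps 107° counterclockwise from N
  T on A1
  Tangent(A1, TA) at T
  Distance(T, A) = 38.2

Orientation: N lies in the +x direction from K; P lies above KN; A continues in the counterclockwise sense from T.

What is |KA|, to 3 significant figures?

71.0

K is at the origin; KN is horizontal with |KN| = 46.4 and N on the +x side, so N = (46.4, 0.00). Tangency of A1 to KN means the radius PN is perpendicular to KN, so P = N + (0, 12.7) = (46.4, 12.7). On A1, N sits at bearing -90° from P; a 107° counterclockwise sweep puts T at bearing 17°, so T = P + 12.7·(cos 17°, sin 17°) = (58.5, 16.4). A1 meets TA tangentially, so PT is at right angles to TA, so TA runs along (−sin 17°, cos 17°); with |TA| = 38.2, A = (47.4, 52.9). Then |KA| = |A − K| = 71.0.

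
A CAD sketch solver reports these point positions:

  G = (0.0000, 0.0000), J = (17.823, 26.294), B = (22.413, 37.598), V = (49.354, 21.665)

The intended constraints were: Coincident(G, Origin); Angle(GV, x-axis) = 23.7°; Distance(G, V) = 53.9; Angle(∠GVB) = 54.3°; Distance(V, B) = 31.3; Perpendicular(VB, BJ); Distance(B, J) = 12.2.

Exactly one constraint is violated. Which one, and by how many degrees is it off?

Perpendicular(VB, BJ) — off by 8.50°.

G = (0.00, 0.00) ✓; GV at 23.70° ✓; |GV| = 53.90 ✓; ∠GVB = 54.30° ✓; |VB| = 31.30 ✓; ∠(VB, BJ) = 98.50° ✗; |BJ| = 12.20 ✓.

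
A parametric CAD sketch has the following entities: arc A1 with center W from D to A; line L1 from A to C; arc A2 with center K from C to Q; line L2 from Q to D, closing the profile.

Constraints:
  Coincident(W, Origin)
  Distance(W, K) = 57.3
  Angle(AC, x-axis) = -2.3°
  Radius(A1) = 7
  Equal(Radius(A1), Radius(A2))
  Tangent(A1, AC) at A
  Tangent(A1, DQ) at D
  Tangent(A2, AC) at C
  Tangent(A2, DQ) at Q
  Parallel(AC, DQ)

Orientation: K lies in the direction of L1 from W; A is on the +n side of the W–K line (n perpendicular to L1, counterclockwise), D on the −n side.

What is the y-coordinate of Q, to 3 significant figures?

-9.29

The slot axis is L1's direction at -2.3°, so u = (cos -2.3°, sin -2.3°) = (0.999, -0.0401) and n = (−sin -2.3°, cos -2.3°) = (0.0401, 0.999). W is at the origin and K lies 57.3 along u from W, so K = 57.3·u = (57.3, -2.30). Tangency of A1 to both parallel lines with radius 7.0 puts A and D at W ± 7.0·n: A = (0.281, 6.99), D = (-0.281, -6.99). Equal radii place C and Q the same way about K: C = K + 7.0·n = (57.5, 4.69), Q = K − 7.0·n = (57.0, -9.29). So Q.y = -9.29.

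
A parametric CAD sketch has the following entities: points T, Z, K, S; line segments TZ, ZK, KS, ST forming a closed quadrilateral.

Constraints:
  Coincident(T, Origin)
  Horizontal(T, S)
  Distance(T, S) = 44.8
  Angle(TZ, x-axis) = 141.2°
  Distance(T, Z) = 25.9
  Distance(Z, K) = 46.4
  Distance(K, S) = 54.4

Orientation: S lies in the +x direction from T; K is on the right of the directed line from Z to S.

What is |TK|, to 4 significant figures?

26.83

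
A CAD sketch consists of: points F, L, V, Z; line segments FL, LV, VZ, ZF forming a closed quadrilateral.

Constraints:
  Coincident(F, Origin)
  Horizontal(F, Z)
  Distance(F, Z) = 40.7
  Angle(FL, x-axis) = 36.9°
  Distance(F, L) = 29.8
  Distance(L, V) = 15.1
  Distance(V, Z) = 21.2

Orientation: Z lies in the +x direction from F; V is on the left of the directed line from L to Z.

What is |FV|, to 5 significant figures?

43.977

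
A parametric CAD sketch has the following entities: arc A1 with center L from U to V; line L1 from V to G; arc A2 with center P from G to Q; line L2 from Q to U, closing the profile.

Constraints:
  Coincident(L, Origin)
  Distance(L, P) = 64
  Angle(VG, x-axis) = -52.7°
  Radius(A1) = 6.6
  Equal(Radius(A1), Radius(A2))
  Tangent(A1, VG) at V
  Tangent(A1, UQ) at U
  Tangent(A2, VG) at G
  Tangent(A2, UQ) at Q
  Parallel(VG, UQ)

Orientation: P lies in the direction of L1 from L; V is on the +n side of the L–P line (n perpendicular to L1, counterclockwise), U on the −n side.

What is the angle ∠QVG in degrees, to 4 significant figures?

11.65°

Tangency of A1 to both parallel lines with radius 6.6 puts V and U at L ± 6.6·n: V = (5.250, 4.000), U = (-5.250, -4.000). Equal radii place G and Q the same way about P: G = P + 6.6·n = (44.03, -46.91), Q = P − 6.6·n = (33.53, -54.91). Then cos ∠QVG = VQ·VG / (|VQ||VG|), giving 11.65°.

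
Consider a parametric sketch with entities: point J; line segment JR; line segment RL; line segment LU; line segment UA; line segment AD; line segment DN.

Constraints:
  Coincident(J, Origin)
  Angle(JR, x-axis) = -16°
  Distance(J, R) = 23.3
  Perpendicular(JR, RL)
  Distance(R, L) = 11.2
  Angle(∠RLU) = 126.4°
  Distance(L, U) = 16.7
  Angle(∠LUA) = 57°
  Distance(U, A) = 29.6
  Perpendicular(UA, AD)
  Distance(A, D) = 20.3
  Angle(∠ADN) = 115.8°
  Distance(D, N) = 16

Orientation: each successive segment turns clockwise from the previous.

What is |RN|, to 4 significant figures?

13.58

J is at the origin; JR runs at -16.0° with length 23.3, so R = (22.40, -6.422). The perpendicularity gives RL at right angles to JR, so RL runs at -106.0°; with |RL| = 11.2, L = (19.31, -17.19). ∠RLU = 126.4° gives LU at -159.6° from the x-axis; with |LU| = 16.7, U = (3.658, -23.01). ∠LUA = 57.0° gives UA at 77.40° from the x-axis; with |UA| = 29.6, A = (10.11, 5.878). UA ⟂ AD, so AD runs at -12.60°; with |AD| = 20.3, D = (29.93, 1.449). ∠ADN = 115.8° gives DN at -76.80° from the x-axis; with |DN| = 16.0, N = (33.58, -14.13). Then |RN| = |N − R| = 13.58.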